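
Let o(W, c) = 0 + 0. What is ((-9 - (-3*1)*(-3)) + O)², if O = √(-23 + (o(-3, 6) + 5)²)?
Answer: (18 - √2)² ≈ 275.09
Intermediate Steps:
o(W, c) = 0
O = √2 (O = √(-23 + (0 + 5)²) = √(-23 + 5²) = √(-23 + 25) = √2 ≈ 1.4142)
((-9 - (-3*1)*(-3)) + O)² = ((-9 - (-3*1)*(-3)) + √2)² = ((-9 - (-3)*(-3)) + √2)² = ((-9 - 1*9) + √2)² = ((-9 - 9) + √2)² = (-18 + √2)²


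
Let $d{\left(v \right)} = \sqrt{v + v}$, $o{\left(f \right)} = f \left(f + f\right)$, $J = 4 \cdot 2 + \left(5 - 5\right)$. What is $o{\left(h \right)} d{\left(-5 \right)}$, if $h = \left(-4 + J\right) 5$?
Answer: $800 i \sqrt{10} \approx 2529.8 i$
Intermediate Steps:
$J = 8$ ($J = 8 + \left(5 - 5\right) = 8 + 0 = 8$)
$h = 20$ ($h = \left(-4 + 8\right) 5 = 4 \cdot 5 = 20$)
$o{\left(f \right)} = 2 f^{2}$ ($o{\left(f \right)} = f 2 f = 2 f^{2}$)
$d{\left(v \right)} = \sqrt{2} \sqrt{v}$ ($d{\left(v \right)} = \sqrt{2 v} = \sqrt{2} \sqrt{v}$)
$o{\left(h \right)} d{\left(-5 \right)} = 2 \cdot 20^{2} \sqrt{2} \sqrt{-5} = 2 \cdot 400 \sqrt{2} i \sqrt{5} = 800 i \sqrt{10}$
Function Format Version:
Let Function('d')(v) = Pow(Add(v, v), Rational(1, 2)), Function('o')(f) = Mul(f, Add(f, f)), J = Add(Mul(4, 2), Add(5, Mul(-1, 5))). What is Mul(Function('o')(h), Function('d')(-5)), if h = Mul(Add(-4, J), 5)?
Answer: Mul(800, I, Pow(10, Rational(1, 2))) ≈ Mul(2529.8, I)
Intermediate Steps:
J = 8 (J = Add(8, Add(5, -5)) = Add(8, 0) = 8)
h = 20 (h = Mul(Add(-4, 8), 5) = Mul(4, 5) = 20)
Function('o')(f) = Mul(2, Pow(f, 2)) (Function('o')(f) = Mul(f, Mul(2, f)) = Mul(2, Pow(f, 2)))
Function('d')(v) = Mul(Pow(2, Rational(1, 2)), Pow(v, Rational(1, 2))) (Function('d')(v) = Pow(Mul(2, v), Rational(1, 2)) = Mul(Pow(2, Rational(1, 2)), Pow(v, Rational(1, 2))))
Mul(Function('o')(h), Function('d')(-5)) = Mul(Mul(2, Pow(20, 2)), Mul(Pow(2, Rational(1, 2)), Pow(-5, Rational(1, 2)))) = Mul(Mul(2, 400), Mul(Pow(2, Rational(1, 2)), Mul(I, Pow(5, Rational(1, 2))))) = Mul(800, Mul(I, Pow(10, Rational(1, 2)))) = Mul(800, I, Pow(10, Rational(1, 2)))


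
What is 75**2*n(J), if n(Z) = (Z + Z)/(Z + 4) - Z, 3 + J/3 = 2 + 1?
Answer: 0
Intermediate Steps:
J = 0 (J = -9 + 3*(2 + 1) = -9 + 3*3 = -9 + 9 = 0)
n(Z) = -Z + 2*Z/(4 + Z) (n(Z) = (2*Z)/(4 + Z) - Z = 2*Z/(4 + Z) - Z = -Z + 2*Z/(4 + Z))
75**2*n(J) = 75**2*(-1*0*(2 + 0)/(4 + 0)) = 5625*(-1*0*2/4) = 5625*(-1*0*1/4*2) = 5625*0 = 0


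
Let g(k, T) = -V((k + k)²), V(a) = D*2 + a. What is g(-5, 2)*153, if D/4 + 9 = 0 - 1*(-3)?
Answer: -7956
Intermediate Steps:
D = -24 (D = -36 + 4*(0 - 1*(-3)) = -36 + 4*(0 + 3) = -36 + 4*3 = -36 + 12 = -24)
V(a) = -48 + a (V(a) = -24*2 + a = -48 + a)
g(k, T) = 48 - 4*k² (g(k, T) = -(-48 + (k + k)²) = -(-48 + (2*k)²) = -(-48 + 4*k²) = 48 - 4*k²)
g(-5, 2)*153 = (48 - 4*(-5)²)*153 = (48 - 4*25)*153 = (48 - 100)*153 = -52*153 = -7956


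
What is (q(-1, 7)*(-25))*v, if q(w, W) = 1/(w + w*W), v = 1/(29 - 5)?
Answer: 25/192 ≈ 0.13021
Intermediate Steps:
v = 1/24 ≈ 0.041667
q(w, W) = 1/(w + W*w)
(q(-1, 7)*(-25))*v = ((1/((-1)*(1 + 7)))*(-25))*(1/24) = (-1/8*(-25))*(1/24) = (-1*⅛*(-25))*(1/24) = -⅛*(-25)*(1/24) = (25/8)*(1/24) = 25/192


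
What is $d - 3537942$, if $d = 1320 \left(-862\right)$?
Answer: $-4675782$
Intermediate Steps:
$d = -1137840$
$d - 3537942 = -1137840 - 3537942 = -4675782$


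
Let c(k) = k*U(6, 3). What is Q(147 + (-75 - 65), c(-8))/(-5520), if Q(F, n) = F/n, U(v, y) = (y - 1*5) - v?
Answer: -7/353280 ≈ -1.9814e-5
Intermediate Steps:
U(v, y) = -5 + y - v (U(v, y) = (y - 5) - v = (-5 + y) - v = -5 + y - v)
c(k) = -8*k (c(k) = k*(-5 + 3 - 1*6) = k*(-5 + 3 - 6) = k*(-8) = -8*k)
Q(147 + (-75 - 65), c(-8))/(-5520) = ((147 + (-75 - 65))/((-8*(-8))))/(-5520) = ((147 - 140)/64)*(-1/5520) = (7*(1/64))*(-1/5520) = (7/64)*(-1/5520) = -7/353280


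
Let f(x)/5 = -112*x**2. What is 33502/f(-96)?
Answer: -2393/368640 ≈ -0.0064914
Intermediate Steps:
f(x) = -560*x**2 (f(x) = 5*(-112*x**2) = -560*x**2)
33502/f(-96) = 33502/((-560*(-96)**2)) = 33502/((-560*9216)) = 33502/(-5160960) = 33502*(-1/5160960) = -2393/368640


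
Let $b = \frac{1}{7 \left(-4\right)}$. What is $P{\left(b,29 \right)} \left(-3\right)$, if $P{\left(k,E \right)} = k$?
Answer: $\frac{3}{28} \approx 0.10714$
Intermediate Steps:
$b = - \frac{1}{28}$ ($b = \frac{1}{7} \left(- \frac{1}{4}\right) = - \frac{1}{28} \approx -0.035714$)
$P{\left(b,29 \right)} \left(-3\right) = \left(- \frac{1}{28}\right) \left(-3\right) = \frac{3}{28}$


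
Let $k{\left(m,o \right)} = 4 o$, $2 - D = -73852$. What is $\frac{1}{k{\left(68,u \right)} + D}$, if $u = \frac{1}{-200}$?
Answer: $\frac{50}{3692699} \approx 1.354 \cdot 10^{-5}$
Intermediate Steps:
$D = 73854$ ($D = 2 - -73852 = 2 + 73852 = 73854$)
$u = - \frac{1}{200} \approx -0.005$
$\frac{1}{k{\left(68,u \right)} + D} = \frac{1}{4 \left(- \frac{1}{200}\right) + 73854} = \frac{1}{- \frac{1}{50} + 73854} = \frac{1}{\frac{3692699}{50}} = \frac{50}{3692699}$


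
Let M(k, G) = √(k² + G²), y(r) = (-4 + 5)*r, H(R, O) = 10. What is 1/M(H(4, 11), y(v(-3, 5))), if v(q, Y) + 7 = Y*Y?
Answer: √106/212 ≈ 0.048564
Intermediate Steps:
v(q, Y) = -7 + Y² (v(q, Y) = -7 + Y*Y = -7 + Y²)
y(r) = r (y(r) = 1*r = r)
M(k, G) = √(G² + k²)
1/M(H(4, 11), y(v(-3, 5))) = 1/(√((-7 + 5²)² + 10²)) = 1/(√((-7 + 25)² + 100)) = 1/(√(18² + 100)) = 1/(√(324 + 100)) = 1/(√424) = 1/(2*√106) = √106/212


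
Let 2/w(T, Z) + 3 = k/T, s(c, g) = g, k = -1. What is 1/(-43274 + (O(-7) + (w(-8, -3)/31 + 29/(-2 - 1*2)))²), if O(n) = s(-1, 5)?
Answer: -8133904/351944558335 ≈ -2.3111e-5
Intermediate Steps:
w(T, Z) = 2/(-3 - 1/T)
O(n) = 5
1/(-43274 + (O(-7) + (w(-8, -3)/31 + 29/(-2 - 1*2)))²) = 1/(-43274 + (5 + (-2*(-8)/(1 + 3*(-8))/31 + 29/(-2 - 1*2)))²) = 1/(-43274 + (5 + (-2*(-8)/(1 - 24)*(1/31) + 29/(-2 - 2)))²) = 1/(-43274 + (5 + (-2*(-8)/(-23)*(1/31) + 29/(-4)))²) = 1/(-43274 + (5 + (-2*(-8)*(-1/23)*(1/31) + 29*(-¼)))²) = 1/(-43274 + (5 + (-16/23*1/31 - 29/4))²) = 1/(-43274 + (5 + (-16/713 - 29/4))²) = 1/(-43274 + (5 - 20741/2852)²) = 1/(-43274 + (-6481/2852)²) = 1/(-43274 + 42003361/8133904) = 1/(-351944558335/8133904) = -8133904/351944558335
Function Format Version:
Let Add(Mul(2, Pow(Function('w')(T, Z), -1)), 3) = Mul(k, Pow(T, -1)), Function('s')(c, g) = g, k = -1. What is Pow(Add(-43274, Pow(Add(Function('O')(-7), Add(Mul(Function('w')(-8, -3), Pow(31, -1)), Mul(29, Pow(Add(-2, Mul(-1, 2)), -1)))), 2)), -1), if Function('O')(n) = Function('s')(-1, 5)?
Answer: Rational(-8133904, 351944558335) ≈ -2.3111e-5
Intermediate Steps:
Function('w')(T, Z) = Mul(2, Pow(Add(-3, Mul(-1, Pow(T, -1))), -1))
Function('O')(n) = 5
Pow(Add(-43274, Pow(Add(Function('O')(-7), Add(Mul(Function('w')(-8, -3), Pow(31, -1)), Mul(29, Pow(Add(-2, Mul(-1, 2)), -1)))), 2)), -1) = Pow(Add(-43274, Pow(Add(5, Add(Mul(Mul(-2, -8, Pow(Add(1, Mul(3, -8)), -1)), Pow(31, -1)), Mul(29, Pow(Add(-2, Mul(-1, 2)), -1)))), 2)), -1) = Pow(Add(-43274, Pow(Add(5, Add(Mul(Mul(-2, -8, Pow(Add(1, -24), -1)), Rational(1, 31)), Mul(29, Pow(Add(-2, -2), -1)))), 2)), -1) = Pow(Add(-43274, Pow(Add(5, Add(Mul(Mul(-2, -8, Pow(-23, -1)), Rational(1, 31)), Mul(29, Pow(-4, -1)))), 2)), -1) = Pow(Add(-43274, Pow(Add(5, Add(Mul(Mul(-2, -8, Rational(-1, 23)), Rational(1, 31)), Mul(29, Rational(-1, 4)))), 2)), -1) = Pow(Add(-43274, Pow(Add(5, Add(Mul(Rational(-16, 23), Rational(1, 31)), Rational(-29, 4))), 2)), -1) = Pow(Add(-43274, Pow(Add(5, Add(Rational(-16, 713), Rational(-29, 4))), 2)), -1) = Pow(Add(-43274, Pow(Add(5, Rational(-20741, 2852)), 2)), -1) = Pow(Add(-43274, Pow(Rational(-6481, 2852), 2)), -1) = Pow(Add(-43274, Rational(42003361, 8133904)), -1) = Pow(Rational(-351944558335, 8133904), -1) = Rational(-8133904, 351944558335)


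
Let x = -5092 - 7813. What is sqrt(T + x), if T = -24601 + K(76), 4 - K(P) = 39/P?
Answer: I*sqrt(54153629)/38 ≈ 193.66*I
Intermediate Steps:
K(P) = 4 - 39/P
T = -1869411/76 (T = -24601 + (4 - 39/76) = -24601 + 265/76 = -1869411/76 ≈ -24598.)
x = -12905
sqrt(T + x) = sqrt(-1869411/76 - 12905) = sqrt(-2850191/76) = I*sqrt(54153629)/38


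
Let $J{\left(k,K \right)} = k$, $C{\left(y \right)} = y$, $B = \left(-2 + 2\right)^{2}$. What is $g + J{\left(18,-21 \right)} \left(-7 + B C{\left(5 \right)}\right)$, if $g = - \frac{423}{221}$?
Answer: $- \frac{28269}{221} \approx -127.91$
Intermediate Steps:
$B = 0$ ($B = 0^{2} = 0$)
$g = - \frac{423}{221}$ ($g = \left(-423\right) \frac{1}{221} = - \frac{423}{221} \approx -1.914$)
$g + J{\left(18,-21 \right)} \left(-7 + B C{\left(5 \right)}\right) = - \frac{423}{221} + 18 \left(-7 + 0 \cdot 5\right) = - \frac{423}{221} + 18 \left(-7 + 0\right) = - \frac{423}{221} + 18 \left(-7\right) = - \frac{423}{221} - 126 = - \frac{28269}{221}$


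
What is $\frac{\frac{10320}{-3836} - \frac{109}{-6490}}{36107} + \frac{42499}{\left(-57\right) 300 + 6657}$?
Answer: $- \frac{161878552068983}{39776629151490} \approx -4.0697$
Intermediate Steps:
$\frac{\frac{10320}{-3836} - \frac{109}{-6490}}{36107} + \frac{42499}{\left(-57\right) 300 + 6657} = \left(10320 \left(- \frac{1}{3836}\right) - - \frac{109}{6490}\right) \frac{1}{36107} + \frac{42499}{-17100 + 6657} = \left(- \frac{2580}{959} + \frac{109}{6490}\right) \frac{1}{36107} + \frac{42499}{-10443} = \left(- \frac{16639669}{6223910}\right) \frac{1}{36107} + 42499 \left(- \frac{1}{10443}\right) = - \frac{16639669}{224726718370} - \frac{42499}{10443} = - \frac{161878552068983}{39776629151490}$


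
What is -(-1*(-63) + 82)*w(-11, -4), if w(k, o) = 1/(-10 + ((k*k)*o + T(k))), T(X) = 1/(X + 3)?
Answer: 1160/3953 ≈ 0.29345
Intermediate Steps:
T(X) = 1/(3 + X)
w(k, o) = 1/(-10 + 1/(3 + k) + o*k²) (w(k, o) = 1/(-10 + ((k*k)*o + 1/(3 + k))) = 1/(-10 + (k²*o + 1/(3 + k))) = 1/(-10 + (o*k² + 1/(3 + k))) = 1/(-10 + (1/(3 + k) + o*k²)) = 1/(-10 + 1/(3 + k) + o*k²))
-(-1*(-63) + 82)*w(-11, -4) = -(-1*(-63) + 82)*(3 - 11)/(1 + (-10 - 4*(-11)²)*(3 - 11)) = -(63 + 82)*-8/(1 + (-10 - 4*121)*(-8)) = -145*-8/(1 + (-10 - 484)*(-8)) = -145*-8/(1 - 494*(-8)) = -145*-8/(1 + 3952) = -145*-8/3953 = -145*(1/3953)*(-8) = -145*(-8)/3953 = -1*(-1160/3953) = 1160/3953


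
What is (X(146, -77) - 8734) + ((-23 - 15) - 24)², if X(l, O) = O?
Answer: -4967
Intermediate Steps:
(X(146, -77) - 8734) + ((-23 - 15) - 24)² = (-77 - 8734) + ((-23 - 15) - 24)² = -8811 + (-38 - 24)² = -8811 + (-62)² = -8811 + 3844 = -4967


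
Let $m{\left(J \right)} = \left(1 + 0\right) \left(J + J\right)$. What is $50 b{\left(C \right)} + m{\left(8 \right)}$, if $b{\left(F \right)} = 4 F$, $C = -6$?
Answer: $-1184$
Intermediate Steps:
$m{\left(J \right)} = 2 J$ ($m{\left(J \right)} = 1 \cdot 2 J = 2 J$)
$50 b{\left(C \right)} + m{\left(8 \right)} = 50 \cdot 4 \left(-6\right) + 2 \cdot 8 = 50 \left(-24\right) + 16 = -1200 + 16 = -1184$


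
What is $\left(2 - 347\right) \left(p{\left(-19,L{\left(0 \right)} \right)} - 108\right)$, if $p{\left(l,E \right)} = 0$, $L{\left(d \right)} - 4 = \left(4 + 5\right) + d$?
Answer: $37260$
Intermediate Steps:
$L{\left(d \right)} = 13 + d$ ($L{\left(d \right)} = 4 + \left(\left(4 + 5\right) + d\right) = 4 + \left(9 + d\right) = 13 + d$)
$\left(2 - 347\right) \left(p{\left(-19,L{\left(0 \right)} \right)} - 108\right) = \left(2 - 347\right) \left(0 - 108\right) = \left(-345\right) \left(-108\right) = 37260$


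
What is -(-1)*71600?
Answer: 71600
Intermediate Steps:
-(-1)*71600 = -1*(-71600) = 71600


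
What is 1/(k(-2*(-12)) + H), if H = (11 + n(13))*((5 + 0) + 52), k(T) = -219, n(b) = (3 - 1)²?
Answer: 1/636 ≈ 0.0015723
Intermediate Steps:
n(b) = 4 (n(b) = 2² = 4)
H = 855 (H = (11 + 4)*((5 + 0) + 52) = 15*(5 + 52) = 15*57 = 855)
1/(k(-2*(-12)) + H) = 1/(-219 + 855) = 1/636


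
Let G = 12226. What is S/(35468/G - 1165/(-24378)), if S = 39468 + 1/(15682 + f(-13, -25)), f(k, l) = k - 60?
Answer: 30602113011093094/2286412027691 ≈ 13384.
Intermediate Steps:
f(k, l) = -60 + k
S = 616056013/15609 (S = 39468 + 1/(15682 + (-60 - 13)) = 39468 + 1/(15682 - 73) = 39468 + 1/15609 = 616056013/15609 ≈ 39468.)
S/(35468/G - 1165/(-24378)) = 616056013/(15609*(35468/12226 - 1165/(-24378))) = 616056013/(15609*(35468*(1/12226) - 1165*(-1/24378))) = 616056013/(15609*(17734/6113 + 1165/24378)) = 616056013/(15609*(439441097/149022714)) = (616056013/15609)*(149022714/439441097) = 30602113011093094/2286412027691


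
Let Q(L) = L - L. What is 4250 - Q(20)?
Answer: 4250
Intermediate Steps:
Q(L) = 0
4250 - Q(20) = 4250 - 1*0 = 4250 + 0 = 4250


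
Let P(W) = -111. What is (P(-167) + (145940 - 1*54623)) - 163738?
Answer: -72532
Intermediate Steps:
(P(-167) + (145940 - 1*54623)) - 163738 = (-111 + (145940 - 1*54623)) - 163738 = (-111 + (145940 - 54623)) - 163738 = (-111 + 91317) - 163738 = 91206 - 163738 = -72532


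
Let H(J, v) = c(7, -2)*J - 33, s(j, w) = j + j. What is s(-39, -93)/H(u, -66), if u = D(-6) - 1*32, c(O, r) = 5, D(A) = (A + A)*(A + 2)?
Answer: -78/47 ≈ -1.6596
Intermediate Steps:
D(A) = 2*A*(2 + A) (D(A) = (2*A)*(2 + A) = 2*A*(2 + A))
s(j, w) = 2*j
u = 16 (u = 2*(-6)*(2 - 6) - 1*32 = 2*(-6)*(-4) - 32 = 48 - 32 = 16)
H(J, v) = -33 + 5*J (H(J, v) = 5*J - 33 = -33 + 5*J)
s(-39, -93)/H(u, -66) = (2*(-39))/(-33 + 5*16) = -78/(-33 + 80) = -78/47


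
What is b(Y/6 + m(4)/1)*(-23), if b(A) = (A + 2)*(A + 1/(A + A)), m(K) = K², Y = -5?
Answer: -19660331/3276 ≈ -6001.3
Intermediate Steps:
b(A) = (2 + A)*(A + 1/(2*A))
b(Y/6 + m(4)/1)*(-23) = (½ + 1/(-5/6 + 4²/1) + (-5/6 + 4²/1)² + 2*(-5/6 + 4²/1))*(-23) = (½ + 1/(-5*⅙ + 16*1) + (-5*⅙ + 16*1)² + 2*(-5*⅙ + 16*1))*(-23) = (½ + 1/(-⅚ + 16) + (-⅚ + 16)² + 2*(-⅚ + 16))*(-23) = (½ + 1/(91/6) + (91/6)² + 2*(91/6))*(-23) = (½ + 6/91 + 8281/36 + 91/3)*(-23) = (854797/3276)*(-23) = -19660331/3276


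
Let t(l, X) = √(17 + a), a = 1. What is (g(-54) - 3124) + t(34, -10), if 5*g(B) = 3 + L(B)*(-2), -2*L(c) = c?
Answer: -15671/5 + 3*√2 ≈ -3130.0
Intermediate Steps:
L(c) = -c/2
t(l, X) = 3*√2 (t(l, X) = √(17 + 1) = √18 = 3*√2)
g(B) = ⅗ + B/5 (g(B) = (3 - B/2*(-2))/5 = (3 + B)/5 = ⅗ + B/5)
(g(-54) - 3124) + t(34, -10) = ((⅗ + (⅕)*(-54)) - 3124) + 3*√2 = ((⅗ - 54/5) - 3124) + 3*√2 = (-51/5 - 3124) + 3*√2 = -15671/5 + 3*√2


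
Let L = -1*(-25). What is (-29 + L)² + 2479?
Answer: 2495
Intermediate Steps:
L = 25
(-29 + L)² + 2479 = (-29 + 25)² + 2479 = (-4)² + 2479 = 16 + 2479 = 2495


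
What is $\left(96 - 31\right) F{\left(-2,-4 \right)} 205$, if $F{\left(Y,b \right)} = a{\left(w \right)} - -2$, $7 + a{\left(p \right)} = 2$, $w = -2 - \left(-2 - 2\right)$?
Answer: $-39975$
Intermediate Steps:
$w = 2$ ($w = -2 - -4 = -2 + 4 = 2$)
$a{\left(p \right)} = -5$ ($a{\left(p \right)} = -7 + 2 = -5$)
$F{\left(Y,b \right)} = -3$ ($F{\left(Y,b \right)} = -5 - -2 = -5 + 2 = -3$)
$\left(96 - 31\right) F{\left(-2,-4 \right)} 205 = \left(96 - 31\right) \left(-3\right) 205 = 65 \left(-3\right) 205 = \left(-195\right) 205 = -39975$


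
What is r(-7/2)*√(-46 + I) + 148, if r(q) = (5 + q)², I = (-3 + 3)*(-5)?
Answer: 148 + 9*I*√46/4 ≈ 148.0 + 15.26*I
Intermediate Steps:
I = 0 (I = 0*(-5) = 0)
r(-7/2)*√(-46 + I) + 148 = (5 - 7/2)²*√(-46 + 0) + 148 = (5 - 7*½)²*√(-46) + 148 = (5 - 7/2)²*(I*√46) + 148 = (3/2)²*(I*√46) + 148 = 9*(I*√46)/4 + 148 = 9*I*√46/4 + 148 = 148 + 9*I*√46/4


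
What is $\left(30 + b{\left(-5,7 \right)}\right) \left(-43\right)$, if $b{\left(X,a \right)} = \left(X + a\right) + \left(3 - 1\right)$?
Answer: $-1462$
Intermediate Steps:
$b{\left(X,a \right)} = 2 + X + a$ ($b{\left(X,a \right)} = \left(X + a\right) + \left(3 - 1\right) = \left(X + a\right) + 2 = 2 + X + a$)
$\left(30 + b{\left(-5,7 \right)}\right) \left(-43\right) = \left(30 + \left(2 - 5 + 7\right)\right) \left(-43\right) = \left(30 + 4\right) \left(-43\right) = 34 \left(-43\right) = -1462$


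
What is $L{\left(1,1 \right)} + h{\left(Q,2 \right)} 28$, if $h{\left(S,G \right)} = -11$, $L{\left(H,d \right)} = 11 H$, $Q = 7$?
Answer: $-297$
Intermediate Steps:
$L{\left(1,1 \right)} + h{\left(Q,2 \right)} 28 = 11 \cdot 1 - 308 = 11 - 308 = -297$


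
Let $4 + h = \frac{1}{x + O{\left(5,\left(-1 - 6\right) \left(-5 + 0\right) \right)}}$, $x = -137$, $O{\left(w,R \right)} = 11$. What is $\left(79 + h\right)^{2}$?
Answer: $\frac{89283601}{15876} \approx 5623.8$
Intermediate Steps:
$h = - \frac{505}{126}$ ($h = -4 + \frac{1}{-137 + 11} = -4 + \frac{1}{-126} = -4 - \frac{1}{126} = - \frac{505}{126} \approx -4.0079$)
$\left(79 + h\right)^{2} = \left(79 - \frac{505}{126}\right)^{2} = \left(\frac{9449}{126}\right)^{2} = \frac{89283601}{15876}$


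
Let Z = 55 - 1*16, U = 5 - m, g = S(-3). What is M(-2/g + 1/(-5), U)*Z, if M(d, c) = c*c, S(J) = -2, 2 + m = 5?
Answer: 156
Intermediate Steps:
m = 3 (m = -2 + 5 = 3)
g = -2
U = 2 (U = 5 - 1*3 = 5 - 3 = 2)
M(d, c) = c**2
Z = 39 (Z = 55 - 16 = 39)
M(-2/g + 1/(-5), U)*Z = 2**2*39 = 4*39 = 156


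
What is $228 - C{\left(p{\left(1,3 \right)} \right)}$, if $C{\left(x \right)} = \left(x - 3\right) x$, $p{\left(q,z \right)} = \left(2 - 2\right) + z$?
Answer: $228$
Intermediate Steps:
$p{\left(q,z \right)} = z$ ($p{\left(q,z \right)} = 0 + z = z$)
$C{\left(x \right)} = x \left(-3 + x\right)$ ($C{\left(x \right)} = \left(x - 3\right) x = \left(-3 + x\right) x = x \left(-3 + x\right)$)
$228 - C{\left(p{\left(1,3 \right)} \right)} = 228 - 3 \left(-3 + 3\right) = 228 - 3 \cdot 0 = 228 - 0 = 228 + 0 = 228$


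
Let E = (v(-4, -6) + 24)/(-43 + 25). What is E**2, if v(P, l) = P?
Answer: 100/81 ≈ 1.2346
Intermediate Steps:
E = -10/9 (E = (-4 + 24)/(-43 + 25) = 20/(-18) = 20*(-1/18) = -10/9 ≈ -1.1111)
E**2 = (-10/9)**2 = 100/81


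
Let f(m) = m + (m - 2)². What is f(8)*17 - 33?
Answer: 715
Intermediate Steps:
f(m) = m + (-2 + m)²
f(8)*17 - 33 = (8 + (-2 + 8)²)*17 - 33 = (8 + 6²)*17 - 33 = (8 + 36)*17 - 33 = 44*17 - 33 = 748 - 33 = 715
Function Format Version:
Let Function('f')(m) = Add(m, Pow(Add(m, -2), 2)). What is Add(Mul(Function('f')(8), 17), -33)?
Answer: 715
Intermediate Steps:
Function('f')(m) = Add(m, Pow(Add(-2, m), 2))
Add(Mul(Function('f')(8), 17), -33) = Add(Mul(Add(8, Pow(Add(-2, 8), 2)), 17), -33) = Add(Mul(Add(8, Pow(6, 2)), 17), -33) = Add(Mul(Add(8, 36), 17), -33) = Add(Mul(44, 17), -33) = Add(748, -33) = 715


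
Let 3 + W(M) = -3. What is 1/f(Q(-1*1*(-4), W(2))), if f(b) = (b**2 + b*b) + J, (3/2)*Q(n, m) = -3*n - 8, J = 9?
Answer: 9/3281 ≈ 0.0027431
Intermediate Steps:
W(M) = -6 (W(M) = -3 - 3 = -6)
Q(n, m) = -16/3 - 2*n (Q(n, m) = 2*(-3*n - 8)/3 = 2*(-8 - 3*n)/3 = -16/3 - 2*n)
f(b) = 9 + 2*b**2 (f(b) = (b**2 + b*b) + 9 = (b**2 + b**2) + 9 = 2*b**2 + 9 = 9 + 2*b**2)
1/f(Q(-1*1*(-4), W(2))) = 1/(9 + 2*(-16/3 - 2*(-1*1)*(-4))**2) = 1/(9 + 2*(-16/3 - (-2)*(-4))**2) = 1/(9 + 2*(-16/3 - 2*4)**2) = 1/(9 + 2*(-16/3 - 8)**2) = 1/(9 + 2*(-40/3)**2) = 1/(9 + 2*(1600/9)) = 1/(9 + 3200/9) = 1/(3281/9) = 9/3281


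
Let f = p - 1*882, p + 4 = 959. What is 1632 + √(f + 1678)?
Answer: 1632 + √1751 ≈ 1673.8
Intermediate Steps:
p = 955 (p = -4 + 959 = 955)
f = 73 (f = 955 - 1*882 = 955 - 882 = 73)
1632 + √(f + 1678) = 1632 + √(73 + 1678) = 1632 + √1751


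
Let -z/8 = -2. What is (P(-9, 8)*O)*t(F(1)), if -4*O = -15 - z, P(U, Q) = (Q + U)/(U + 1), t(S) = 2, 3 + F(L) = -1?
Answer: 31/16 ≈ 1.9375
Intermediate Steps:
F(L) = -4 (F(L) = -3 - 1 = -4)
z = 16 (z = -8*(-2) = 16)
P(U, Q) = (Q + U)/(1 + U)
O = 31/4 (O = -(-15 - 1*16)/4 = -(-15 - 16)/4 = -¼*(-31) = 31/4 ≈ 7.7500)
(P(-9, 8)*O)*t(F(1)) = (((8 - 9)/(1 - 9))*(31/4))*2 = ((-1/(-8))*(31/4))*2 = (-⅛*(-1)*(31/4))*2 = ((⅛)*(31/4))*2 = (31/32)*2 = 31/16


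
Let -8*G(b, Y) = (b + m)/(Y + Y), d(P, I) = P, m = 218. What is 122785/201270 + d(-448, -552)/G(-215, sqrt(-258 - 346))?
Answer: 24557/40254 + 14336*I*sqrt(151)/3 ≈ 0.61005 + 58721.0*I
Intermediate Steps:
G(b, Y) = -(218 + b)/(16*Y) (G(b, Y) = -(b + 218)/(8*(Y + Y)) = -(218 + b)/(8*(2*Y)) = -(218 + b)*1/(2*Y)/8 = -(218 + b)/(16*Y))
122785/201270 + d(-448, -552)/G(-215, sqrt(-258 - 346)) = 122785/201270 - 448*16*sqrt(-258 - 346)/(-218 - 1*(-215)) = 122785*(1/201270) - 448*32*I*sqrt(151)/(-218 + 215) = 24557/40254 - 448*(-32*I*sqrt(151)/3) = 24557/40254 - (-14336)*I*sqrt(151)/3 = 24557/40254 + 14336*I*sqrt(151)/3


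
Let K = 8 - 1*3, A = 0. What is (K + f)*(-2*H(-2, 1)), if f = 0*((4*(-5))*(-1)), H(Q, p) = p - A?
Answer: -10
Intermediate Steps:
K = 5 (K = 8 - 3 = 5)
H(Q, p) = p (H(Q, p) = p - 1*0 = p + 0 = p)
f = 0 (f = 0*(-20*(-1)) = 0*20 = 0)
(K + f)*(-2*H(-2, 1)) = (5 + 0)*(-2*1) = 5*(-2) = -10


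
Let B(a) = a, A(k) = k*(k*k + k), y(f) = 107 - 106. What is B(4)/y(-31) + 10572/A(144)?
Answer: 1003121/250560 ≈ 4.0035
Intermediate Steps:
y(f) = 1
A(k) = k*(k + k²) (A(k) = k*(k² + k) = k*(k + k²))
B(4)/y(-31) + 10572/A(144) = 4/1 + 10572/((144²*(1 + 144))) = 4*1 + 10572/((20736*145)) = 4 + 10572/3006720 = 4 + 10572*(1/3006720) = 4 + 881/250560 = 1003121/250560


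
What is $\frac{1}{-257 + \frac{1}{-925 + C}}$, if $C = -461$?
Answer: $- \frac{1386}{356203} \approx -0.003891$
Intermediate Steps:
$\frac{1}{-257 + \frac{1}{-925 + C}} = \frac{1}{-257 + \frac{1}{-925 - 461}} = \frac{1}{-257 + \frac{1}{-1386}} = \frac{1}{-257 - \frac{1}{1386}} = \frac{1}{- \frac{356203}{1386}} = - \frac{1386}{356203}$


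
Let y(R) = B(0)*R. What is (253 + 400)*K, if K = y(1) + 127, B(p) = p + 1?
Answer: 83584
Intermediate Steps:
B(p) = 1 + p
y(R) = R (y(R) = (1 + 0)*R = 1*R = R)
K = 128 (K = 1 + 127 = 128)
(253 + 400)*K = (253 + 400)*128 = 653*128 = 83584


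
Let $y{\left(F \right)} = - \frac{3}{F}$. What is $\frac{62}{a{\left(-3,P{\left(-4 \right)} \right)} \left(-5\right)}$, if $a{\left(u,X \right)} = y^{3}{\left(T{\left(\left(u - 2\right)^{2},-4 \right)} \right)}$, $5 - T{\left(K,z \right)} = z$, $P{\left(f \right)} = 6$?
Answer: $\frac{1674}{5} \approx 334.8$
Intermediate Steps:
$T{\left(K,z \right)} = 5 - z$
$a{\left(u,X \right)} = - \frac{1}{27}$ ($a{\left(u,X \right)} = \left(- \frac{3}{5 - -4}\right)^{3} = \left(- \frac{3}{5 + 4}\right)^{3} = \left(- \frac{3}{9}\right)^{3} = \left(\left(-3\right) \frac{1}{9}\right)^{3} = \left(- \frac{1}{3}\right)^{3} = - \frac{1}{27}$)
$\frac{62}{a{\left(-3,P{\left(-4 \right)} \right)} \left(-5\right)} = \frac{62}{\left(- \frac{1}{27}\right) \left(-5\right)} = \frac{62}{\frac{5}{27}} = 62 \cdot \frac{27}{5} = \frac{1674}{5}$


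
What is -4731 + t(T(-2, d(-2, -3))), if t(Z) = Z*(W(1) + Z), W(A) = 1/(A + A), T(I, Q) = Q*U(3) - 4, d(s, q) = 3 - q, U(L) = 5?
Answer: -4042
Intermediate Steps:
T(I, Q) = -4 + 5*Q (T(I, Q) = Q*5 - 4 = 5*Q - 4 = -4 + 5*Q)
W(A) = 1/(2*A)
t(Z) = Z*(½ + Z) (t(Z) = Z*((½)/1 + Z) = Z*((½)*1 + Z) = Z*(½ + Z))
-4731 + t(T(-2, d(-2, -3))) = -4731 + (-4 + 5*(3 - 1*(-3)))*(½ + (-4 + 5*(3 - 1*(-3)))) = -4731 + (-4 + 5*(3 + 3))*(½ + (-4 + 5*(3 + 3))) = -4731 + (-4 + 5*6)*(½ + (-4 + 5*6)) = -4731 + (-4 + 30)*(½ + (-4 + 30)) = -4731 + 26*(½ + 26) = -4731 + 26*(53/2) = -4731 + 689 = -4042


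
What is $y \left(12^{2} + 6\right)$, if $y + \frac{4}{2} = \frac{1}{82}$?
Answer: $- \frac{12225}{41} \approx -298.17$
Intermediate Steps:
$y = - \frac{163}{82}$ ($y = -2 + \frac{1}{82} = - \frac{163}{82} \approx -1.9878$)
$y \left(12^{2} + 6\right) = - \frac{163 \left(12^{2} + 6\right)}{82} = - \frac{163 \left(144 + 6\right)}{82} = \left(- \frac{163}{82}\right) 150 = - \frac{12225}{41}$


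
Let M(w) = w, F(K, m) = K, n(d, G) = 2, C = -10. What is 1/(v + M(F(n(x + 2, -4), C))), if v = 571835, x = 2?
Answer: 1/571837 ≈ 1.7488e-6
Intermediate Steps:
1/(v + M(F(n(x + 2, -4), C))) = 1/(571835 + 2) = 1/571837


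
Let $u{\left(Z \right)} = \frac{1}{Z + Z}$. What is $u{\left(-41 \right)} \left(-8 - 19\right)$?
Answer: $\frac{27}{82} \approx 0.32927$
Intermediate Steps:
$u{\left(Z \right)} = \frac{1}{2 Z}$
$u{\left(-41 \right)} \left(-8 - 19\right) = \frac{1}{2 \left(-41\right)} \left(-8 - 19\right) = \frac{1}{2} \left(- \frac{1}{41}\right) \left(-27\right) = \left(- \frac{1}{82}\right) \left(-27\right) = \frac{27}{82}$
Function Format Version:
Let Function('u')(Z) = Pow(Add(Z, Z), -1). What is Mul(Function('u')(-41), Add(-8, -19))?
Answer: Rational(27, 82) ≈ 0.32927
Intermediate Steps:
Function('u')(Z) = Mul(Rational(1, 2), Pow(Z, -1)) (Function('u')(Z) = Pow(Mul(2, Z), -1) = Mul(Rational(1, 2), Pow(Z, -1)))
Mul(Function('u')(-41), Add(-8, -19)) = Mul(Mul(Rational(1, 2), Pow(-41, -1)), Add(-8, -19)) = Mul(Mul(Rational(1, 2), Rational(-1, 41)), -27) = Mul(Rational(-1, 82), -27) = Rational(27, 82)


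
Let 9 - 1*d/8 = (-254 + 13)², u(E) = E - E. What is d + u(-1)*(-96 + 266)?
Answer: -464576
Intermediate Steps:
u(E) = 0
d = -464576 (d = 72 - 8*(-254 + 13)² = 72 - 8*(-241)² = 72 - 8*58081 = 72 - 464648 = -464576)
d + u(-1)*(-96 + 266) = -464576 + 0*(-96 + 266) = -464576 + 0*170 = -464576 + 0 = -464576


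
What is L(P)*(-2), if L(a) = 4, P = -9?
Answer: -8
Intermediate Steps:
L(P)*(-2) = 4*(-2) = -8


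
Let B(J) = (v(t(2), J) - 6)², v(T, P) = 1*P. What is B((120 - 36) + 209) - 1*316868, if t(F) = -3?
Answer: -234499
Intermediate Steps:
v(T, P) = P
B(J) = (-6 + J)² (B(J) = (J - 6)² = (-6 + J)²)
B((120 - 36) + 209) - 1*316868 = (-6 + ((120 - 36) + 209))² - 1*316868 = (-6 + (84 + 209))² - 316868 = (-6 + 293)² - 316868 = 287² - 316868 = 82369 - 316868 = -234499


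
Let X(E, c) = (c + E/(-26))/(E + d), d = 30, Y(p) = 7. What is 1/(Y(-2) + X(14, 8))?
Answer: 572/4101 ≈ 0.13948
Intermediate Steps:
X(E, c) = (c - E/26)/(30 + E) (X(E, c) = (c + E/(-26))/(E + 30) = (c + E*(-1/26))/(30 + E) = (c - E/26)/(30 + E))
1/(Y(-2) + X(14, 8)) = 1/(7 + (8 - 1/26*14)/(30 + 14)) = 1/(7 + (8 - 7/13)/44) = 1/(7 + (1/44)*(97/13)) = 1/(7 + 97/572) = 1/(4101/572) = 572/4101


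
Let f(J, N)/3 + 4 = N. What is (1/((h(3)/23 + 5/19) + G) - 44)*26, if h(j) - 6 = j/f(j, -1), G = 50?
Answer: -63106667/55188 ≈ -1143.5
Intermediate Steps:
f(J, N) = -12 + 3*N
h(j) = 6 - j/15 (h(j) = 6 + j/(-12 + 3*(-1)) = 6 + j/(-12 - 3) = 6 + j/(-15) = 6 + j*(-1/15) = 6 - j/15)
(1/((h(3)/23 + 5/19) + G) - 44)*26 = (1/(((6 - 1/15*3)/23 + 5/19) + 50) - 44)*26 = (1/(((6 - ⅕)*(1/23) + 5*(1/19)) + 50) - 44)*26 = (1/(((29/5)*(1/23) + 5/19) + 50) - 44)*26 = (1/((29/115 + 5/19) + 50) - 44)*26 = (1/(1126/2185 + 50) - 44)*26 = (1/(110376/2185) - 44)*26 = (2185/110376 - 44)*26 = -4854359/110376*26 = -63106667/55188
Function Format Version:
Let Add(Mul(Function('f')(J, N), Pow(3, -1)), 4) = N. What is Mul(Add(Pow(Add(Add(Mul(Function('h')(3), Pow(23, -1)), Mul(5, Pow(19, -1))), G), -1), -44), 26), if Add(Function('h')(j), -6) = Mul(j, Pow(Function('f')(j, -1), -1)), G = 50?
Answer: Rational(-63106667, 55188) ≈ -1143.5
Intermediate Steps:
Function('f')(J, N) = Add(-12, Mul(3, N))
Function('h')(j) = Add(6, Mul(Rational(-1, 15), j)) (Function('h')(j) = Add(6, Mul(j, Pow(Add(-12, Mul(3, -1)), -1))) = Add(6, Mul(j, Pow(Add(-12, -3), -1))) = Add(6, Mul(j, Pow(-15, -1))) = Add(6, Mul(j, Rational(-1, 15))) = Add(6, Mul(Rational(-1, 15), j)))
Mul(Add(Pow(Add(Add(Mul(Function('h')(3), Pow(23, -1)), Mul(5, Pow(19, -1))), G), -1), -44), 26) = Mul(Add(Pow(Add(Add(Mul(Add(6, Mul(Rational(-1, 15), 3)), Pow(23, -1)), Mul(5, Pow(19, -1))), 50), -1), -44), 26) = Mul(Add(Pow(Add(Add(Mul(Add(6, Rational(-1, 5)), Rational(1, 23)), Mul(5, Rational(1, 19))), 50), -1), -44), 26) = Mul(Add(Pow(Add(Add(Mul(Rational(29, 5), Rational(1, 23)), Rational(5, 19)), 50), -1), -44), 26) = Mul(Add(Pow(Add(Add(Rational(29, 115), Rational(5, 19)), 50), -1), -44), 26) = Mul(Add(Pow(Add(Rational(1126, 2185), 50), -1), -44), 26) = Mul(Add(Pow(Rational(110376, 2185), -1), -44), 26) = Mul(Add(Rational(2185, 110376), -44), 26) = Mul(Rational(-4854359, 110376), 26) = Rational(-63106667, 55188)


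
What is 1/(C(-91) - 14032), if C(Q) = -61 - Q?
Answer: -1/14002 ≈ -7.1418e-5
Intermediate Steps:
1/(C(-91) - 14032) = 1/((-61 - 1*(-91)) - 14032) = 1/((-61 + 91) - 14032) = 1/(30 - 14032) = 1/(-14002) = -1/14002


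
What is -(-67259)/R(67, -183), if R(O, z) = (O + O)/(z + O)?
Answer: -3901022/67 ≈ -58224.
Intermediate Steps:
R(O, z) = 2*O/(O + z) (R(O, z) = (2*O)/(O + z) = 2*O/(O + z))
-(-67259)/R(67, -183) = -(-67259)/(2*67/(67 - 183)) = -(-67259)/(2*67/(-116)) = -(-67259)/(2*67*(-1/116)) = -(-67259)/(-67/58) = -(-67259)*(-58)/67 = -1*3901022/67 = -3901022/67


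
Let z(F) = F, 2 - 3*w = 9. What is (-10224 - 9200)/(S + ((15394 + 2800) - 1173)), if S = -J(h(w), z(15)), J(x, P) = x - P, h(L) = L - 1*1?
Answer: -29136/25559 ≈ -1.1399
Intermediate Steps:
w = -7/3 (w = ⅔ - ⅓*9 = ⅔ - 3 = -7/3 ≈ -2.3333)
h(L) = -1 + L (h(L) = L - 1 = -1 + L)
S = 55/3 (S = -((-1 - 7/3) - 1*15) = -(-10/3 - 15) = -1*(-55/3) = 55/3 ≈ 18.333)
(-10224 - 9200)/(S + ((15394 + 2800) - 1173)) = (-10224 - 9200)/(55/3 + ((15394 + 2800) - 1173)) = -19424/(55/3 + (18194 - 1173)) = -19424/(55/3 + 17021) = -19424/51118/3 = -19424*3/51118 = -29136/25559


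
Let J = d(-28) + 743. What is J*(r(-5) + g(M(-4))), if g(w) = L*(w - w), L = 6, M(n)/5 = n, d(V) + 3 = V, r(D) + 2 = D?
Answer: -4984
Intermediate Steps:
r(D) = -2 + D
d(V) = -3 + V
M(n) = 5*n
J = 712 (J = (-3 - 28) + 743 = -31 + 743 = 712)
g(w) = 0 (g(w) = 6*(w - w) = 6*0 = 0)
J*(r(-5) + g(M(-4))) = 712*((-2 - 5) + 0) = 712*(-7 + 0) = 712*(-7) = -4984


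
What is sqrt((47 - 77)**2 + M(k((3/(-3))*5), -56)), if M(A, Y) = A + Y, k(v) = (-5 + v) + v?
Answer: sqrt(829) ≈ 28.792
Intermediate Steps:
k(v) = -5 + 2*v
sqrt((47 - 77)**2 + M(k((3/(-3))*5), -56)) = sqrt((47 - 77)**2 + ((-5 + 2*((3/(-3))*5)) - 56)) = sqrt((-30)**2 + ((-5 + 2*((3*(-1/3))*5)) - 56)) = sqrt(900 + ((-5 + 2*(-1*5)) - 56)) = sqrt(900 + ((-5 + 2*(-5)) - 56)) = sqrt(900 + ((-5 - 10) - 56)) = sqrt(900 + (-15 - 56)) = sqrt(900 - 71) = sqrt(829)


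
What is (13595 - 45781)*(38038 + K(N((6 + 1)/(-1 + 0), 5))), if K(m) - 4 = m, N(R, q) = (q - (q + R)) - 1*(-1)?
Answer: -1224677300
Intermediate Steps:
N(R, q) = 1 - R (N(R, q) = (q - (R + q)) + 1 = (q + (-R - q)) + 1 = -R + 1 = 1 - R)
K(m) = 4 + m
(13595 - 45781)*(38038 + K(N((6 + 1)/(-1 + 0), 5))) = (13595 - 45781)*(38038 + (4 + (1 - (6 + 1)/(-1 + 0)))) = -32186*(38038 + (4 + (1 - 7/(-1)))) = -32186*(38038 + (4 + (1 - 7*(-1)))) = -32186*(38038 + (4 + (1 - 1*(-7)))) = -32186*(38038 + (4 + (1 + 7))) = -32186*(38038 + (4 + 8)) = -32186*(38038 + 12) = -32186*38050 = -1224677300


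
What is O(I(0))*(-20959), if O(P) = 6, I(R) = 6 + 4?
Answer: -125754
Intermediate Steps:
I(R) = 10
O(I(0))*(-20959) = 6*(-20959) = -125754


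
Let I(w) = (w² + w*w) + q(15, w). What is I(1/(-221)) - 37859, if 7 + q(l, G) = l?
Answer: -1848680689/48841 ≈ -37851.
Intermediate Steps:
q(l, G) = -7 + l
I(w) = 8 + 2*w² (I(w) = (w² + w*w) + (-7 + 15) = (w² + w²) + 8 = 2*w² + 8 = 8 + 2*w²)
I(1/(-221)) - 37859 = (8 + 2*(1/(-221))²) - 37859 = (8 + 2*(-1/221)²) - 37859 = (8 + 2*(1/48841)) - 37859 = (8 + 2/48841) - 37859 = 390730/48841 - 37859 = -1848680689/48841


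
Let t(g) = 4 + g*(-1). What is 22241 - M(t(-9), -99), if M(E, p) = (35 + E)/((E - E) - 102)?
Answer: 378105/17 ≈ 22241.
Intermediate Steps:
t(g) = 4 - g
M(E, p) = -35/102 - E/102 (M(E, p) = (35 + E)/(0 - 102) = (35 + E)/(-102) = (35 + E)*(-1/102) = -35/102 - E/102)
22241 - M(t(-9), -99) = 22241 - (-35/102 - (4 - 1*(-9))/102) = 22241 - (-35/102 - (4 + 9)/102) = 22241 - (-35/102 - 1/102*13) = 22241 - (-35/102 - 13/102) = 22241 - 1*(-8/17) = 22241 + 8/17 = 378105/17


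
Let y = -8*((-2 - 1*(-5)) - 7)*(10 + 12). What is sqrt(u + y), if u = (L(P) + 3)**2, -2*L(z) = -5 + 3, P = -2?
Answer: 12*sqrt(5) ≈ 26.833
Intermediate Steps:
L(z) = 1 (L(z) = -(-5 + 3)/2 = -1/2*(-2) = 1)
u = 16 (u = (1 + 3)**2 = 4**2 = 16)
y = 704 (y = -8*((-2 + 5) - 7)*22 = -8*(3 - 7)*22 = -(-32)*22 = -8*(-88) = 704)
sqrt(u + y) = sqrt(16 + 704) = sqrt(720) = 12*sqrt(5)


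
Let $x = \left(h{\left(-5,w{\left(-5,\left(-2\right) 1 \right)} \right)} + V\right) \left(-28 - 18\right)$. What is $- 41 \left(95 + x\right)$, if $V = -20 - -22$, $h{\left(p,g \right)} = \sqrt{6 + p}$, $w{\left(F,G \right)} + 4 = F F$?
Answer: $1763$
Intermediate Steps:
$w{\left(F,G \right)} = -4 + F^{2}$ ($w{\left(F,G \right)} = -4 + F F = -4 + F^{2}$)
$V = 2$ ($V = -20 + 22 = 2$)
$x = -138$ ($x = \left(\sqrt{6 - 5} + 2\right) \left(-28 - 18\right) = \left(\sqrt{1} + 2\right) \left(-46\right) = \left(1 + 2\right) \left(-46\right) = 3 \left(-46\right) = -138$)
$- 41 \left(95 + x\right) = - 41 \left(95 - 138\right) = \left(-41\right) \left(-43\right) = 1763$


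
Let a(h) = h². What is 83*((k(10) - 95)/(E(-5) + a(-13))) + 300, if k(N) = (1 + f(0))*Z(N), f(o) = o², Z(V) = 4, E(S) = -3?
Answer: 509/2 ≈ 254.50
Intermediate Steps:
k(N) = 4 (k(N) = (1 + 0²)*4 = (1 + 0)*4 = 1*4 = 4)
83*((k(10) - 95)/(E(-5) + a(-13))) + 300 = 83*((4 - 95)/(-3 + (-13)²)) + 300 = 83*(-91/(-3 + 169)) + 300 = 83*(-91/166) + 300 = -91/2 + 300 = 509/2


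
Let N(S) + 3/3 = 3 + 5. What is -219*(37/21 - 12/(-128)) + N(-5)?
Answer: -89463/224 ≈ -399.39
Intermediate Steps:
N(S) = 7 (N(S) = -1 + (3 + 5) = -1 + 8 = 7)
-219*(37/21 - 12/(-128)) + N(-5) = -219*(37/21 - 12/(-128)) + 7 = -219*(37*(1/21) - 12*(-1/128)) + 7 = -219*(37/21 + 3/32) + 7 = -219*1247/672 + 7 = -91031/224 + 7 = -89463/224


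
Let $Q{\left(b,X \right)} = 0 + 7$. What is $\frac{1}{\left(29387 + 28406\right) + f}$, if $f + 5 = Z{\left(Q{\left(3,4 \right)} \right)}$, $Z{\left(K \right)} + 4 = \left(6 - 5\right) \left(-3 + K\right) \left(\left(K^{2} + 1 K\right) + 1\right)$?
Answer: $\frac{1}{58012} \approx 1.7238 \cdot 10^{-5}$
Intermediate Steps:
$Q{\left(b,X \right)} = 7$
$Z{\left(K \right)} = -4 + \left(-3 + K\right) \left(1 + K + K^{2}\right)$ ($Z{\left(K \right)} = -4 + \left(6 - 5\right) \left(-3 + K\right) \left(\left(K^{2} + 1 K\right) + 1\right) = -4 + \left(6 - 5\right) \left(-3 + K\right) \left(\left(K^{2} + K\right) + 1\right) = -4 + 1 \left(-3 + K\right) \left(\left(K + K^{2}\right) + 1\right) = -4 + \left(-3 + K\right) \left(1 + K + K^{2}\right)$)
$f = 219$ ($f = -5 - \left(21 - 343 + 98\right) = -5 - -224 = -5 + 224 = 219$)
$\frac{1}{\left(29387 + 28406\right) + f} = \frac{1}{\left(29387 + 28406\right) + 219} = \frac{1}{57793 + 219} = \frac{1}{58012}$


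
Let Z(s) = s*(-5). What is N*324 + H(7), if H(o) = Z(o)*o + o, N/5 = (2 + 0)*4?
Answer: 12722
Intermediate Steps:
N = 40 (N = 5*((2 + 0)*4) = 5*(2*4) = 5*8 = 40)
Z(s) = -5*s
H(o) = o - 5*o² (H(o) = (-5*o)*o + o = -5*o² + o = o - 5*o²)
N*324 + H(7) = 40*324 + 7*(1 - 5*7) = 12960 + 7*(1 - 35) = 12960 + 7*(-34) = 12960 - 238 = 12722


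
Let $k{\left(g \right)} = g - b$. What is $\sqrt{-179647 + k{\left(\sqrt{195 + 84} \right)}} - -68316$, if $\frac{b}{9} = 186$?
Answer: $68316 + \sqrt{-181321 + 3 \sqrt{31}} \approx 68316.0 + 425.8 i$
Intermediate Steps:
$b = 1674$ ($b = 9 \cdot 186 = 1674$)
$k{\left(g \right)} = -1674 + g$ ($k{\left(g \right)} = g - 1674 = -1674 + g$)
$\sqrt{-179647 + k{\left(\sqrt{195 + 84} \right)}} - -68316 = \sqrt{-179647 - \left(1674 - \sqrt{195 + 84}\right)} - -68316 = \sqrt{-179647 - \left(1674 - \sqrt{279}\right)} + 68316 = \sqrt{-179647 - \left(1674 - 3 \sqrt{31}\right)} + 68316 = \sqrt{-181321 + 3 \sqrt{31}} + 68316 = 68316 + \sqrt{-181321 + 3 \sqrt{31}}$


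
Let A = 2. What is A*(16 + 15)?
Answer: 62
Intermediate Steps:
A*(16 + 15) = 2*(16 + 15) = 2*31 = 62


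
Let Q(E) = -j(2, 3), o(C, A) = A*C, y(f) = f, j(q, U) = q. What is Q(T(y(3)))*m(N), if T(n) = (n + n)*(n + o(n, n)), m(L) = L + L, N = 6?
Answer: -24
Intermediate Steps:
m(L) = 2*L
T(n) = 2*n*(n + n²) (T(n) = (n + n)*(n + n*n) = (2*n)*(n + n²) = 2*n*(n + n²))
Q(E) = -2 (Q(E) = -1*2 = -2)
Q(T(y(3)))*m(N) = -4*6 = -2*12 = -24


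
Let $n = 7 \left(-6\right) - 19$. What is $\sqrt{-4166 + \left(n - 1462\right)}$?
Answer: $i \sqrt{5689} \approx 75.425 i$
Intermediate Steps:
$n = -61$ ($n = -42 - 19 = -61$)
$\sqrt{-4166 + \left(n - 1462\right)} = \sqrt{-4166 - 1523} = \sqrt{-5689} = i \sqrt{5689}$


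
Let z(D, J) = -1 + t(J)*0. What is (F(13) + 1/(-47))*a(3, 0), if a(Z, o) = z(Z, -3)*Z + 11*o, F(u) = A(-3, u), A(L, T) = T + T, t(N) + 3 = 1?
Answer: -3663/47 ≈ -77.936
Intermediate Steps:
t(N) = -2 (t(N) = -3 + 1 = -2)
A(L, T) = 2*T
F(u) = 2*u
z(D, J) = -1 (z(D, J) = -1 - 2*0 = -1 + 0 = -1)
a(Z, o) = -Z + 11*o
(F(13) + 1/(-47))*a(3, 0) = (2*13 + 1/(-47))*(-1*3 + 11*0) = (26 - 1/47)*(-3 + 0) = (1221/47)*(-3) = -3663/47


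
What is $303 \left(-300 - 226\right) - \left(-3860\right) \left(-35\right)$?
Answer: $-294478$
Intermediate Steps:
$303 \left(-300 - 226\right) - \left(-3860\right) \left(-35\right) = 303 \left(-526\right) - 135100 = -159378 - 135100 = -294478$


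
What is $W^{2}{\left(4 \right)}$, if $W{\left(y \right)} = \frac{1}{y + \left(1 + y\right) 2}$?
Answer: $\frac{1}{196} \approx 0.005102$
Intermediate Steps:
$W{\left(y \right)} = \frac{1}{2 + 3 y}$ ($W{\left(y \right)} = \frac{1}{y + \left(2 + 2 y\right)} = \frac{1}{2 + 3 y}$)
$W^{2}{\left(4 \right)} = \left(\frac{1}{2 + 3 \cdot 4}\right)^{2} = \left(\frac{1}{2 + 12}\right)^{2} = \left(\frac{1}{14}\right)^{2} = \frac{1}{196}$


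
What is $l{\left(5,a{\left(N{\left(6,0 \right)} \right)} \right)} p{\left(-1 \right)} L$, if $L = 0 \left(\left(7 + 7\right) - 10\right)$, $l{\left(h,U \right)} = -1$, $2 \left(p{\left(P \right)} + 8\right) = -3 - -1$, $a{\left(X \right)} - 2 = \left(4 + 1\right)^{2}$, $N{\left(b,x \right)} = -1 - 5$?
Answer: $0$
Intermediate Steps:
$N{\left(b,x \right)} = -6$
$a{\left(X \right)} = 27$ ($a{\left(X \right)} = 2 + \left(4 + 1\right)^{2} = 2 + 5^{2} = 2 + 25 = 27$)
$p{\left(P \right)} = -9$ ($p{\left(P \right)} = -8 + \frac{-3 - -1}{2} = -8 + \frac{-3 + 1}{2} = -8 + \frac{1}{2} \left(-2\right) = -8 - 1 = -9$)
$L = 0$ ($L = 0 \left(14 - 10\right) = 0 \cdot 4 = 0$)
$l{\left(5,a{\left(N{\left(6,0 \right)} \right)} \right)} p{\left(-1 \right)} L = \left(-1\right) \left(-9\right) 0 = 9 \cdot 0 = 0$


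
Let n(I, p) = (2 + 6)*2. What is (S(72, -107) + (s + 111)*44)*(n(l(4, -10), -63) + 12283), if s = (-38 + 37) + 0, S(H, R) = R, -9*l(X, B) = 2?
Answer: 58211167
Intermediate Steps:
l(X, B) = -2/9 (l(X, B) = -1/9*2 = -2/9)
s = -1 (s = -1 + 0 = -1)
n(I, p) = 16 (n(I, p) = 8*2 = 16)
(S(72, -107) + (s + 111)*44)*(n(l(4, -10), -63) + 12283) = (-107 + (-1 + 111)*44)*(16 + 12283) = (-107 + 110*44)*12299 = (-107 + 4840)*12299 = 4733*12299 = 58211167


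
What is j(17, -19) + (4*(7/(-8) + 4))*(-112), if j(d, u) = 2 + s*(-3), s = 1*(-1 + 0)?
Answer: -1395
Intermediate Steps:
s = -1 (s = 1*(-1) = -1)
j(d, u) = 5 (j(d, u) = 2 - 1*(-3) = 2 + 3 = 5)
j(17, -19) + (4*(7/(-8) + 4))*(-112) = 5 + (4*(7/(-8) + 4))*(-112) = 5 + (4*(7*(-⅛) + 4))*(-112) = 5 + (4*(-7/8 + 4))*(-112) = 5 + (4*(25/8))*(-112) = 5 + (25/2)*(-112) = 5 - 1400 = -1395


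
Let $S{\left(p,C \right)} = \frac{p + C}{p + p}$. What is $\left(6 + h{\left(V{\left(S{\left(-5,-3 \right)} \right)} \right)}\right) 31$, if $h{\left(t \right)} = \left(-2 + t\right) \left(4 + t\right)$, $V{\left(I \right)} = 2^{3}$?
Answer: $2418$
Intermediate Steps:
$S{\left(p,C \right)} = \frac{C + p}{2 p}$
$V{\left(I \right)} = 8$
$\left(6 + h{\left(V{\left(S{\left(-5,-3 \right)} \right)} \right)}\right) 31 = \left(6 + \left(-8 + 8^{2} + 2 \cdot 8\right)\right) 31 = \left(6 + \left(-8 + 64 + 16\right)\right) 31 = \left(6 + 72\right) 31 = 78 \cdot 31 = 2418$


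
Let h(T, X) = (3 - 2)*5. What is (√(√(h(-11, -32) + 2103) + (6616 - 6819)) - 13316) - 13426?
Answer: -26742 + I*√(203 - 2*√527) ≈ -26742.0 + 12.533*I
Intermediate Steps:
h(T, X) = 5 (h(T, X) = 1*5 = 5)
(√(√(h(-11, -32) + 2103) + (6616 - 6819)) - 13316) - 13426 = (√(√(5 + 2103) + (6616 - 6819)) - 13316) - 13426 = (√(√2108 - 203) - 13316) - 13426 = (√(2*√527 - 203) - 13316) - 13426 = (√(-203 + 2*√527) - 13316) - 13426 = (-13316 + √(-203 + 2*√527)) - 13426 = -26742 + √(-203 + 2*√527)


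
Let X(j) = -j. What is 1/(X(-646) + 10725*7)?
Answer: 1/75721 ≈ 1.3206e-5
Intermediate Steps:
1/(X(-646) + 10725*7) = 1/(-1*(-646) + 10725*7) = 1/(646 + 75075) = 1/75721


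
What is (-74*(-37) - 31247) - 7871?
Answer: -36380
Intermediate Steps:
(-74*(-37) - 31247) - 7871 = (2738 - 31247) - 7871 = -28509 - 7871 = -36380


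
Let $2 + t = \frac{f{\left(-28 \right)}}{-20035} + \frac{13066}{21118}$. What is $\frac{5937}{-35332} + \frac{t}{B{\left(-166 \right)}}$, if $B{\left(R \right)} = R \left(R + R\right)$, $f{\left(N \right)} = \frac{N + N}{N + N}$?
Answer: $- \frac{4326833160924853}{25745809264732810} \approx -0.16806$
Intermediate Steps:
$f{\left(N \right)} = 1$ ($f{\left(N \right)} = \frac{2 N}{2 N} = 2 N \frac{1}{2 N} = 1$)
$t = - \frac{292221034}{211549565}$ ($t = -2 + \left(1 \frac{1}{-20035} + \frac{13066}{21118}\right) = -2 + \left(1 \left(- \frac{1}{20035}\right) + 13066 \cdot \frac{1}{21118}\right) = -2 + \left(- \frac{1}{20035} + \frac{6533}{10559}\right) = -2 + \frac{130878096}{211549565} = - \frac{292221034}{211549565} \approx -1.3813$)
$B{\left(R \right)} = 2 R^{2}$ ($B{\left(R \right)} = R 2 R = 2 R^{2}$)
$\frac{5937}{-35332} + \frac{t}{B{\left(-166 \right)}} = \frac{5937}{-35332} - \frac{292221034}{211549565 \cdot 2 \left(-166\right)^{2}} = 5937 \left(- \frac{1}{35332}\right) - \frac{292221034}{211549565 \cdot 2 \cdot 27556} = - \frac{5937}{35332} - \frac{292221034}{211549565 \cdot 55112} = - \frac{5937}{35332} - \frac{146110517}{5829459813140} = - \frac{4326833160924853}{25745809264732810}$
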